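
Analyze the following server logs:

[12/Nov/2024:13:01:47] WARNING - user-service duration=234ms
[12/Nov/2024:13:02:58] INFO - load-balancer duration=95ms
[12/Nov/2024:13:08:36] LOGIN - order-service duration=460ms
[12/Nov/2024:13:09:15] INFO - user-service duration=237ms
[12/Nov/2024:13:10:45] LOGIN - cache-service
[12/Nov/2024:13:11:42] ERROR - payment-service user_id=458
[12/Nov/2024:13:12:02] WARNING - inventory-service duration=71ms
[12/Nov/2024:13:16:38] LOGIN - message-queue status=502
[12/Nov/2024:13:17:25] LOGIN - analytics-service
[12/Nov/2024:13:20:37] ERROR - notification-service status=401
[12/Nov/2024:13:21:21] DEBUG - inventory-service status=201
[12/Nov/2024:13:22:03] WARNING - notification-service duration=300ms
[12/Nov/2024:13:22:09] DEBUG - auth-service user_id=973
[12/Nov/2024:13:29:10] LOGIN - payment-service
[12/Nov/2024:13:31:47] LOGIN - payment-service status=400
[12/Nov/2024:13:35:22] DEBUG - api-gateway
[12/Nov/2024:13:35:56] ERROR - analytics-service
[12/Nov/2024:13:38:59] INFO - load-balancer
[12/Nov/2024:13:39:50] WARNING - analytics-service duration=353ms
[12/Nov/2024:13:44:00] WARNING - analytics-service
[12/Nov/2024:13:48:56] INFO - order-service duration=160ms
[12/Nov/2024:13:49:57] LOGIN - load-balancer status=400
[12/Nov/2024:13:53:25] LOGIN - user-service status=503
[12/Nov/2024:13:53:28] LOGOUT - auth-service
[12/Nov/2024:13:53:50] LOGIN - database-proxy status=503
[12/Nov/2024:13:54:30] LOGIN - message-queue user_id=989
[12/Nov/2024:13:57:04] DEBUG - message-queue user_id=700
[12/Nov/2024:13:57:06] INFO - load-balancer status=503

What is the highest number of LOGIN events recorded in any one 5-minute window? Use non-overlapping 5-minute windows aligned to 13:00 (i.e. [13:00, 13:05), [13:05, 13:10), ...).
3

To find the burst window:

1. Divide the log period into non-overlapping 5-minute windows starting at 13:00
2. Count LOGIN events in each window
3. Find the window with maximum count
4. Maximum events in a window: 3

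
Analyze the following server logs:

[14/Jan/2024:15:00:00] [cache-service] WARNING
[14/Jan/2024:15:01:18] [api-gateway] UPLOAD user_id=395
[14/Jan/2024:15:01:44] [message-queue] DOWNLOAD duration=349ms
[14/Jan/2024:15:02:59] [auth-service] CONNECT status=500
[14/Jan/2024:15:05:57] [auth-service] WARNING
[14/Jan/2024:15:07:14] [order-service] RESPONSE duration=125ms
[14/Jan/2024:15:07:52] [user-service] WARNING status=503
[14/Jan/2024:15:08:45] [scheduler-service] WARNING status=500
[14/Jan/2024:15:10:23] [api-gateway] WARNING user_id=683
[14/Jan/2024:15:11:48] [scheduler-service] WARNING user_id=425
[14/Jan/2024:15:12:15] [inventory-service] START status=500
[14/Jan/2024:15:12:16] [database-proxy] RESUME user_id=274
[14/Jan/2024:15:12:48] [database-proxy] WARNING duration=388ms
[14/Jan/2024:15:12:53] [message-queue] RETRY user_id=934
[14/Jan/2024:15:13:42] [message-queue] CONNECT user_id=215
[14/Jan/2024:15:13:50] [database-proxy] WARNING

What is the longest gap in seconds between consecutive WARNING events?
357

To find the longest gap:

1. Extract all WARNING events in chronological order
2. Calculate time differences between consecutive events
3. Find the maximum difference
4. Longest gap: 357 seconds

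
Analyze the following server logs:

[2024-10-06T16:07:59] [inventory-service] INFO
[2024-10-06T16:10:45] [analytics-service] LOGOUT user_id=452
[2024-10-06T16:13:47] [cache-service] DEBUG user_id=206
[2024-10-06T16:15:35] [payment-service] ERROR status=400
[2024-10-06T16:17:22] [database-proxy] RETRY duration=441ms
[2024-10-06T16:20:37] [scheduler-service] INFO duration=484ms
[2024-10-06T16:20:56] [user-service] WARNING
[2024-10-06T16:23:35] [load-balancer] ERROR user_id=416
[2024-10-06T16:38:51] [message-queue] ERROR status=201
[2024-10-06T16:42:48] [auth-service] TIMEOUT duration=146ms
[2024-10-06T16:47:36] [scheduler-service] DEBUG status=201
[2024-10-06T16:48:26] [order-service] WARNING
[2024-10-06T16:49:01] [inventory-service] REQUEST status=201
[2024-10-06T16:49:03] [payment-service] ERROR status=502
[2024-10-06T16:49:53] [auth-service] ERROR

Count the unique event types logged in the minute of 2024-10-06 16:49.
2

To count unique event types:

1. Filter events in the minute starting at 2024-10-06 16:49
2. Extract event types from matching entries
3. Count unique types: 2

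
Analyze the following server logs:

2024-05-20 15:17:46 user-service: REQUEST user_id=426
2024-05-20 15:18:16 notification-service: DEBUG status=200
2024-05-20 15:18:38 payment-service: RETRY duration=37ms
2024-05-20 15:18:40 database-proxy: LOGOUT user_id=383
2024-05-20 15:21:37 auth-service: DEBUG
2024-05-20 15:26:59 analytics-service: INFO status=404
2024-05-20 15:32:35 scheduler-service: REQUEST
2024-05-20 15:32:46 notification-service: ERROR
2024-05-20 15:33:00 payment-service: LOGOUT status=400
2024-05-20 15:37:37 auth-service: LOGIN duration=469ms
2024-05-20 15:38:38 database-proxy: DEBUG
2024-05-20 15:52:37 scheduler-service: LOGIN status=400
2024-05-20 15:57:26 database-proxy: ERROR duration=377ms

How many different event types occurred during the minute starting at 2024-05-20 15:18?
3

To count unique event types:

1. Filter events in the minute starting at 2024-05-20 15:18
2. Extract event types from matching entries
3. Count unique types: 3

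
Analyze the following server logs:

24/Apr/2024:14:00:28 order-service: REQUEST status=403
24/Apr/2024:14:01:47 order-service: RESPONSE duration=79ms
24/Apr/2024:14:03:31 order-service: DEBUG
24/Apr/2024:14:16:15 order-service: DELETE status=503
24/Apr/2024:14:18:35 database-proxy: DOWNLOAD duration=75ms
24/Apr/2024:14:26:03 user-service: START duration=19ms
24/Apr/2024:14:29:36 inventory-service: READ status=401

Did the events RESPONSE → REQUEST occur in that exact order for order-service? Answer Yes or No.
No

To verify sequence order:

1. Find all events in sequence RESPONSE → REQUEST for order-service
2. Extract their timestamps
3. Check if timestamps are in ascending order
4. Result: No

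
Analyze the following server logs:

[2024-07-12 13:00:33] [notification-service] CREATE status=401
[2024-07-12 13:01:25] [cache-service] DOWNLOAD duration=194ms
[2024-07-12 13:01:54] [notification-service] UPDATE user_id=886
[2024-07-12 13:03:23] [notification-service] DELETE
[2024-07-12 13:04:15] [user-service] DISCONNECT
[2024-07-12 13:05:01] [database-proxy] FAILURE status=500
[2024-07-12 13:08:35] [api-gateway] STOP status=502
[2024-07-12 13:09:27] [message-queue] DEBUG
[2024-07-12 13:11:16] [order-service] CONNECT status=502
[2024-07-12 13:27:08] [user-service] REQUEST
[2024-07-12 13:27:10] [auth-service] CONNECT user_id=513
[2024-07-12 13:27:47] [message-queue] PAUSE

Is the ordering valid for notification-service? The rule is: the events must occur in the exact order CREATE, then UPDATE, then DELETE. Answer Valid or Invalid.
Valid

To validate ordering:

1. Required order: CREATE → UPDATE → DELETE
2. Rule: the events must occur in the exact order CREATE, then UPDATE, then DELETE
3. Check actual order of events for notification-service
4. Result: Valid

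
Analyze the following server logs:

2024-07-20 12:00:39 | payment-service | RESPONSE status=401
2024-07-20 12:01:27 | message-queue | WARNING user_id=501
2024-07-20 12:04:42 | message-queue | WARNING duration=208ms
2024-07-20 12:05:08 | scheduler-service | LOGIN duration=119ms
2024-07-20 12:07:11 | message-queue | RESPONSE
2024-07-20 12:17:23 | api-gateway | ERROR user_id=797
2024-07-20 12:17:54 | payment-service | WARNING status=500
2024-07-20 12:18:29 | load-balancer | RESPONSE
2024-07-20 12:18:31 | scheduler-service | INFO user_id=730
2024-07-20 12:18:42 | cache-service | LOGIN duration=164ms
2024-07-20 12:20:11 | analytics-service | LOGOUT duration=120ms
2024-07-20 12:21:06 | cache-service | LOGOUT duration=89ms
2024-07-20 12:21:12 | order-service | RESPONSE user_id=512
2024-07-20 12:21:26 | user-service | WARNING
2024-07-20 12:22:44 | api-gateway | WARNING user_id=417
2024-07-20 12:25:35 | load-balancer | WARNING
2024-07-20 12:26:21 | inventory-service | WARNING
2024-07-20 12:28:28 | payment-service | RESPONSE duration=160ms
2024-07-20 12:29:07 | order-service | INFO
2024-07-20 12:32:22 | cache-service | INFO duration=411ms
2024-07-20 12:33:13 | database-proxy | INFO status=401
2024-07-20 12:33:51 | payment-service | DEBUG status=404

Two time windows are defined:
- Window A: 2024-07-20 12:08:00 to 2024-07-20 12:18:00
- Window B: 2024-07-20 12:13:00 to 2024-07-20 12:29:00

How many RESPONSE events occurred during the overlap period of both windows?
0

To find overlap events:

1. Window A: 2024-07-20 12:08:00 to 2024-07-20 12:18:00
2. Window B: 2024-07-20 12:13:00 to 2024-07-20 12:29:00
3. Overlap period: 2024-07-20 12:13:00 to 2024-07-20 12:18:00
4. Count RESPONSE events in overlap: 0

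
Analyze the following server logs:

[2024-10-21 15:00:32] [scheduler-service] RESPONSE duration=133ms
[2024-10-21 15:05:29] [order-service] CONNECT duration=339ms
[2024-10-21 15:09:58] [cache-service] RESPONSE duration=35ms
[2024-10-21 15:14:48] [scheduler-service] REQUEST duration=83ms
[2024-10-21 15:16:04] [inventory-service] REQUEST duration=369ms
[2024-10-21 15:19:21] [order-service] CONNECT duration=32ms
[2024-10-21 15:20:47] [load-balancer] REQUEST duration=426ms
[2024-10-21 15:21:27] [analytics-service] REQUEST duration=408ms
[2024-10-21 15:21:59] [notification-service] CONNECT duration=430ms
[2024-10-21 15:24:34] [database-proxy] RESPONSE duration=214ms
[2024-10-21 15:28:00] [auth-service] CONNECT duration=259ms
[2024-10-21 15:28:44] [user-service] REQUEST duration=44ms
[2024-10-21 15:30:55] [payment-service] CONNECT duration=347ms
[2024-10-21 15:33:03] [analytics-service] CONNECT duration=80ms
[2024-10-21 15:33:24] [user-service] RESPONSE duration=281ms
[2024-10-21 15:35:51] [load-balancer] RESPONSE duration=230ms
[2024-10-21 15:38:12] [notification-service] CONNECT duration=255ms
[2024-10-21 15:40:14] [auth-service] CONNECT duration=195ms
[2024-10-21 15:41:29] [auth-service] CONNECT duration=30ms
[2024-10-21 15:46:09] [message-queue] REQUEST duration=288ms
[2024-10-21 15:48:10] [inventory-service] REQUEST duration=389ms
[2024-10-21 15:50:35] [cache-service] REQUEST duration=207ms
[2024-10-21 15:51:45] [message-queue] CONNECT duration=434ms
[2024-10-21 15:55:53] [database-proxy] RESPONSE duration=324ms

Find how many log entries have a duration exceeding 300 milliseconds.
9

To count timeouts:

1. Threshold: 300ms
2. Extract duration from each log entry
3. Count entries where duration > 300
4. Timeout count: 9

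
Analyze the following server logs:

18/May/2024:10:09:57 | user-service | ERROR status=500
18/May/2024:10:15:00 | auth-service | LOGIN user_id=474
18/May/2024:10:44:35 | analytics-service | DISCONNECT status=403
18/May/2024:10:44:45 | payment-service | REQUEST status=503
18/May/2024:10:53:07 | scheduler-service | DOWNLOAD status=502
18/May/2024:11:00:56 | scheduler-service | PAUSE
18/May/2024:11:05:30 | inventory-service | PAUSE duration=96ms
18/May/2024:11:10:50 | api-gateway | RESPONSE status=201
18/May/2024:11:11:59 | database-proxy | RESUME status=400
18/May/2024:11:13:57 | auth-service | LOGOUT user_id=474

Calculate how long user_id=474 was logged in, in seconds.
3537

To calculate session duration:

1. Find LOGIN event for user_id=474: 18/May/2024:10:15:00
2. Find LOGOUT event for user_id=474: 18/May/2024:11:13:57
3. Session duration: 18/May/2024:11:13:57 - 18/May/2024:10:15:00 = 3537 seconds (58 minutes)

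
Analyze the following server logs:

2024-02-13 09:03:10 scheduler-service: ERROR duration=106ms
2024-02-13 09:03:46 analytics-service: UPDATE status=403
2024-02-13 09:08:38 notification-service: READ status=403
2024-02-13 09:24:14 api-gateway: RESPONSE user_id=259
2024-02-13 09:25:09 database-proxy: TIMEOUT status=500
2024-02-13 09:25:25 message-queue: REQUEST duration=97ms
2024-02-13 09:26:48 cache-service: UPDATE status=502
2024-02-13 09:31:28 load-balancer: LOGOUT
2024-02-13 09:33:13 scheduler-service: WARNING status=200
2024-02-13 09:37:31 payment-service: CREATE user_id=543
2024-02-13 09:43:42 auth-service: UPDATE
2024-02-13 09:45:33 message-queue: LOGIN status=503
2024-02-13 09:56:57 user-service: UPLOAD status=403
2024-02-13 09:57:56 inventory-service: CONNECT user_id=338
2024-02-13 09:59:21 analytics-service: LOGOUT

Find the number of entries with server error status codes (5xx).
3

To find matching entries:

1. Pattern to match: server error status codes (5xx)
2. Scan each log entry for the pattern
3. Count matches: 3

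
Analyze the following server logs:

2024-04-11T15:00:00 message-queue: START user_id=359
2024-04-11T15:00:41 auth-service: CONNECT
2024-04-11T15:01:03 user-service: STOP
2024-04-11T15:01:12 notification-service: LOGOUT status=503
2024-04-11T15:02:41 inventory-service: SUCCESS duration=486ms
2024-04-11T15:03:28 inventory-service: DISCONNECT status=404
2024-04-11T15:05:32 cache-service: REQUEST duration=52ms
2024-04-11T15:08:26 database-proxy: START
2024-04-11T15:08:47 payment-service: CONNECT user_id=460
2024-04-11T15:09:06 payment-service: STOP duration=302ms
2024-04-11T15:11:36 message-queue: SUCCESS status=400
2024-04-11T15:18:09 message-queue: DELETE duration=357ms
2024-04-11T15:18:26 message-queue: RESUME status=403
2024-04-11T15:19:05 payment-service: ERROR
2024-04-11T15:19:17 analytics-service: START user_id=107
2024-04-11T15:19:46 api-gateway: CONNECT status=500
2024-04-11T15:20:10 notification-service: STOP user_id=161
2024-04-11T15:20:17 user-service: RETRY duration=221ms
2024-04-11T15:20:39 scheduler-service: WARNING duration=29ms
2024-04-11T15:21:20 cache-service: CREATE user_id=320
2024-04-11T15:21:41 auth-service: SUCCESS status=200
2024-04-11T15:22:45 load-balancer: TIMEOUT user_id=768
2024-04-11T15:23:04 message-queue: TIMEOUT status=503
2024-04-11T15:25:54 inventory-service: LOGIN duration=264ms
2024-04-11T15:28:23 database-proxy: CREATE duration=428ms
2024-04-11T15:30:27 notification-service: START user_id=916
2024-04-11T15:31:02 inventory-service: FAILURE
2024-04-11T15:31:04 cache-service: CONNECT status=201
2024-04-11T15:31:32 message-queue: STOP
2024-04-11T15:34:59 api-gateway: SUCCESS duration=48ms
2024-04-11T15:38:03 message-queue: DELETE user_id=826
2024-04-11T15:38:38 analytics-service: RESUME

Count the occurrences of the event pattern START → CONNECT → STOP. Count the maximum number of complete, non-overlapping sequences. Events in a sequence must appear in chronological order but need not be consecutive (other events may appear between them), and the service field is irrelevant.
4

To count sequences:

1. Look for pattern: START → CONNECT → STOP
2. Greedily scan the log in chronological order, matching each sequence element in turn (ignoring service)
3. Each time the full pattern completes, increment the count and restart matching from the next event
4. Complete non-overlapping sequences found: 4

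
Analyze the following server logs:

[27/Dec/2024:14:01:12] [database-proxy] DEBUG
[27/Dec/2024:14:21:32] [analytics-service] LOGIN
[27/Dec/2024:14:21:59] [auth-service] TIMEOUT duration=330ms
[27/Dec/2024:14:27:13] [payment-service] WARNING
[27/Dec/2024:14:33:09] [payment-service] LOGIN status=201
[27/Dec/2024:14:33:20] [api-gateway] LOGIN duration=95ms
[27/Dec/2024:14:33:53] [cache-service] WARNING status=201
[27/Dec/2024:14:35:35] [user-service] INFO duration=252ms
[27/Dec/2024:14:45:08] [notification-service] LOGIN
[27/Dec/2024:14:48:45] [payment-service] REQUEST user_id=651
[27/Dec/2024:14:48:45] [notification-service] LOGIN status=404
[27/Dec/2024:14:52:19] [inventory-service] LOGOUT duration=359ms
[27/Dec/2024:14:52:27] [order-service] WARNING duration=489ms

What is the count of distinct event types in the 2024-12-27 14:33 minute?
2

To count unique event types:

1. Filter events in the minute starting at 2024-12-27 14:33
2. Extract event types from matching entries
3. Count unique types: 2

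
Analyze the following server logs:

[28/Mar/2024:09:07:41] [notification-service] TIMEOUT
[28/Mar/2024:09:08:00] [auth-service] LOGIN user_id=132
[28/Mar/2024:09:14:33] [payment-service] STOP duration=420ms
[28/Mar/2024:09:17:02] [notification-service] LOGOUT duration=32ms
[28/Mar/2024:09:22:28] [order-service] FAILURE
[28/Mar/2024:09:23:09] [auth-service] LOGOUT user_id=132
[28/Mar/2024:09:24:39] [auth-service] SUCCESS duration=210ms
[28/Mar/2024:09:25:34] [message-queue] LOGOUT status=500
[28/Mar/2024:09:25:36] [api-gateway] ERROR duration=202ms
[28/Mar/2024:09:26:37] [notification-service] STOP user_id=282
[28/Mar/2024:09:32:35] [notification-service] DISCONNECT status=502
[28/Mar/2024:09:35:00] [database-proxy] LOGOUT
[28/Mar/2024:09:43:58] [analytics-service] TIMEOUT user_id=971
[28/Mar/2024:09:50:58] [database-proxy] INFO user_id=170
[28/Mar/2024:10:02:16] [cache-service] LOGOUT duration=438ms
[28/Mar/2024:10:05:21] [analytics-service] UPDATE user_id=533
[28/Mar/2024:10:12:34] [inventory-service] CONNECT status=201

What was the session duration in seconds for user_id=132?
909

To calculate session duration:

1. Find LOGIN event for user_id=132: 28/Mar/2024:09:08:00
2. Find LOGOUT event for user_id=132: 28/Mar/2024:09:23:09
3. Session duration: 28/Mar/2024:09:23:09 - 28/Mar/2024:09:08:00 = 909 seconds (15 minutes)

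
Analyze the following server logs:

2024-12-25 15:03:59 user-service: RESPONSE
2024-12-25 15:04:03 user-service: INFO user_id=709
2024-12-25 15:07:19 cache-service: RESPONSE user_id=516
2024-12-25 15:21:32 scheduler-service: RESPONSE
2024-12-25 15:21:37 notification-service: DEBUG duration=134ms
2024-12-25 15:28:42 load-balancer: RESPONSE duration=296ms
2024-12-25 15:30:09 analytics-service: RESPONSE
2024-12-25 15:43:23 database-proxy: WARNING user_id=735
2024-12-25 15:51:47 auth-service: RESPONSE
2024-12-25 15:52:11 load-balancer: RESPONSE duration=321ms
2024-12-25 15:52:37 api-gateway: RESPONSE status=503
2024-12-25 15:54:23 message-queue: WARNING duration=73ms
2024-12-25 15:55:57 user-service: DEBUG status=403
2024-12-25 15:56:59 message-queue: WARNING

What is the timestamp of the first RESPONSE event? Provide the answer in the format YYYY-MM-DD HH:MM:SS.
2024-12-25 15:03:59

To find the first event:

1. Filter for all RESPONSE events
2. Sort by timestamp
3. Select the first one
4. Timestamp: 2024-12-25 15:03:59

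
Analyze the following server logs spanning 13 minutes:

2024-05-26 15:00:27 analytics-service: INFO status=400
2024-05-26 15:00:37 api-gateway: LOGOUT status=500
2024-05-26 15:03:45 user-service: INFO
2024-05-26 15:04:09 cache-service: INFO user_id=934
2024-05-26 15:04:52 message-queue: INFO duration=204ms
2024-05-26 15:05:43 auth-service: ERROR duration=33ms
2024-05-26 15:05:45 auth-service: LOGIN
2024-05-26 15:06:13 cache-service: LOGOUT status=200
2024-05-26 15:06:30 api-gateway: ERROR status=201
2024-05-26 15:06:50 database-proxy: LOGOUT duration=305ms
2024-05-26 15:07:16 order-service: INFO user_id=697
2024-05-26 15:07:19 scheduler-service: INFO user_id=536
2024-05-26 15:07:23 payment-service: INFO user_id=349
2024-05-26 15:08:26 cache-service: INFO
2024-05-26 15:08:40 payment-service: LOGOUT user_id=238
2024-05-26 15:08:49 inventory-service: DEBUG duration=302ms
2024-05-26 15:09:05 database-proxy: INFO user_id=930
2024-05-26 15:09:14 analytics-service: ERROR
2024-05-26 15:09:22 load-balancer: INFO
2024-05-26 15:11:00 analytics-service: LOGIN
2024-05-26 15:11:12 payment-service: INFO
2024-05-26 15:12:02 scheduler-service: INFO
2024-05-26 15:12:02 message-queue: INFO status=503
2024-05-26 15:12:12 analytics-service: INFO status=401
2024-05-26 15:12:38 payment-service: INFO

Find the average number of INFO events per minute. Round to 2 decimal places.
1.15

To calculate the rate:

1. Count total INFO events: 15
2. Total time period: 13 minutes
3. Rate = 15 / 13 = 1.15 events per minute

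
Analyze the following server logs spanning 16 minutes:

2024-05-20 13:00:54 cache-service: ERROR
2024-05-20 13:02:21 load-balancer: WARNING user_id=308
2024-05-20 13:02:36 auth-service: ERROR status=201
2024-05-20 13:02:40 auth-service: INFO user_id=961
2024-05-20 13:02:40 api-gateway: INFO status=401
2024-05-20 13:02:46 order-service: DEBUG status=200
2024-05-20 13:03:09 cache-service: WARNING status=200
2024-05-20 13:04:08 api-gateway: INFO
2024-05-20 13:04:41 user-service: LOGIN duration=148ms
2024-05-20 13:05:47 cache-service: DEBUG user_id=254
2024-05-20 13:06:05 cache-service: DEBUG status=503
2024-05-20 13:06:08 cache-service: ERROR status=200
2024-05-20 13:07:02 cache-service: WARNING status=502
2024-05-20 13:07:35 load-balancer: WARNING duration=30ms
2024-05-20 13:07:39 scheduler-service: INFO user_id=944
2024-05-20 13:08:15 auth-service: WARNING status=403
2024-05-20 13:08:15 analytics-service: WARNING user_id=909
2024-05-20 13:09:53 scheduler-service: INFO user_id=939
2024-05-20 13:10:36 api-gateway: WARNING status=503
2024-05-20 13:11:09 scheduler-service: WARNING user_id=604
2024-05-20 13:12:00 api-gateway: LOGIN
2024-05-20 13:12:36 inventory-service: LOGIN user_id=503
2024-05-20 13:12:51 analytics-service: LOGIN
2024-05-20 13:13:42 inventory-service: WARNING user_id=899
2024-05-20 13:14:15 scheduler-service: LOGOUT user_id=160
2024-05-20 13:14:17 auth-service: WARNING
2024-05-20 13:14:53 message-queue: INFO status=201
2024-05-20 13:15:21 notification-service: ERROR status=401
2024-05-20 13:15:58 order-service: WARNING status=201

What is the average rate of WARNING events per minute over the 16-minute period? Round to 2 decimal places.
0.69

To calculate the rate:

1. Count total WARNING events: 11
2. Total time period: 16 minutes
3. Rate = 11 / 16 = 0.69 events per minute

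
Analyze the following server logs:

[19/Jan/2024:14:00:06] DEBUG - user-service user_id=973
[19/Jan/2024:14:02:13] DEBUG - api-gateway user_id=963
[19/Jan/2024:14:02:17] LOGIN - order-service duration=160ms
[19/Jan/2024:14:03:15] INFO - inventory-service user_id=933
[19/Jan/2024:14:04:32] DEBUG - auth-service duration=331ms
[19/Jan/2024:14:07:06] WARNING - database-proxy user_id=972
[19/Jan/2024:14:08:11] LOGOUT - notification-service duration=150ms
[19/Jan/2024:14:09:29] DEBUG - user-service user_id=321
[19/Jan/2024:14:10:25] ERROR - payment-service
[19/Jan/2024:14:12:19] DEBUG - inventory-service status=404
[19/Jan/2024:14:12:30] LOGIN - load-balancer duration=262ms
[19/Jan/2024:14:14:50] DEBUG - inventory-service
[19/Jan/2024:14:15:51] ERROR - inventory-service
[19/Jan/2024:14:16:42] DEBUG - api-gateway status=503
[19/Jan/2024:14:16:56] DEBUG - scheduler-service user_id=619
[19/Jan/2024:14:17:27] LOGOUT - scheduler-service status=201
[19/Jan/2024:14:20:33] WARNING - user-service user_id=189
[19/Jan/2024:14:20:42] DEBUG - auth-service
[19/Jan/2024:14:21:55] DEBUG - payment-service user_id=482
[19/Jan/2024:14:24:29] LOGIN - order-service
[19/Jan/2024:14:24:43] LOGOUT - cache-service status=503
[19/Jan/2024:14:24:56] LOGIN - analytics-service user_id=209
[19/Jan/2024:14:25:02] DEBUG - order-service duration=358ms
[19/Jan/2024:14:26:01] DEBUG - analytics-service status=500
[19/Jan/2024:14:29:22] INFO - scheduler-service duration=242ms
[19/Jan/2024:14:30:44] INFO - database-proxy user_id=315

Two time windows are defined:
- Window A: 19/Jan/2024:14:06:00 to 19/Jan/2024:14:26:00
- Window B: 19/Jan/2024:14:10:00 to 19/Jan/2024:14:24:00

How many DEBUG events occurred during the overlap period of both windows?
6

To find overlap events:

1. Window A: 19/Jan/2024:14:06:00 to 19/Jan/2024:14:26:00
2. Window B: 19/Jan/2024:14:10:00 to 19/Jan/2024:14:24:00
3. Overlap period: 19/Jan/2024:14:10:00 to 19/Jan/2024:14:24:00
4. Count DEBUG events in overlap: 6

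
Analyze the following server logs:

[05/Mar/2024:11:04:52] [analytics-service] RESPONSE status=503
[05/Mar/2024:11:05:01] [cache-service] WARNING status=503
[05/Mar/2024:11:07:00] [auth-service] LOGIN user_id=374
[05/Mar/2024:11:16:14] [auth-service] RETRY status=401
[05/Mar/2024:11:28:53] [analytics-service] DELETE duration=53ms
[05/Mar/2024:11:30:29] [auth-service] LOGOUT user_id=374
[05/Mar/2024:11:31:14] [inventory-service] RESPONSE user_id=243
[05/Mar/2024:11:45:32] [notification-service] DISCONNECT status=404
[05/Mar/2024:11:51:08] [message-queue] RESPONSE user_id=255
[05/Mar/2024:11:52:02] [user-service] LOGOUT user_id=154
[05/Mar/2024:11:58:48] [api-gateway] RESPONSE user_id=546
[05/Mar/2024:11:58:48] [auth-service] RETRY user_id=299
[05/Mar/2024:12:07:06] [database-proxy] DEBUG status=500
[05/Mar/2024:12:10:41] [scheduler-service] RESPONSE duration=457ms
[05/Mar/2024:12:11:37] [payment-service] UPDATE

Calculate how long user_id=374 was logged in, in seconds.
1409

To calculate session duration:

1. Find LOGIN event for user_id=374: 05/Mar/2024:11:07:00
2. Find LOGOUT event for user_id=374: 05/Mar/2024:11:30:29
3. Session duration: 05/Mar/2024:11:30:29 - 05/Mar/2024:11:07:00 = 1409 seconds (23 minutes)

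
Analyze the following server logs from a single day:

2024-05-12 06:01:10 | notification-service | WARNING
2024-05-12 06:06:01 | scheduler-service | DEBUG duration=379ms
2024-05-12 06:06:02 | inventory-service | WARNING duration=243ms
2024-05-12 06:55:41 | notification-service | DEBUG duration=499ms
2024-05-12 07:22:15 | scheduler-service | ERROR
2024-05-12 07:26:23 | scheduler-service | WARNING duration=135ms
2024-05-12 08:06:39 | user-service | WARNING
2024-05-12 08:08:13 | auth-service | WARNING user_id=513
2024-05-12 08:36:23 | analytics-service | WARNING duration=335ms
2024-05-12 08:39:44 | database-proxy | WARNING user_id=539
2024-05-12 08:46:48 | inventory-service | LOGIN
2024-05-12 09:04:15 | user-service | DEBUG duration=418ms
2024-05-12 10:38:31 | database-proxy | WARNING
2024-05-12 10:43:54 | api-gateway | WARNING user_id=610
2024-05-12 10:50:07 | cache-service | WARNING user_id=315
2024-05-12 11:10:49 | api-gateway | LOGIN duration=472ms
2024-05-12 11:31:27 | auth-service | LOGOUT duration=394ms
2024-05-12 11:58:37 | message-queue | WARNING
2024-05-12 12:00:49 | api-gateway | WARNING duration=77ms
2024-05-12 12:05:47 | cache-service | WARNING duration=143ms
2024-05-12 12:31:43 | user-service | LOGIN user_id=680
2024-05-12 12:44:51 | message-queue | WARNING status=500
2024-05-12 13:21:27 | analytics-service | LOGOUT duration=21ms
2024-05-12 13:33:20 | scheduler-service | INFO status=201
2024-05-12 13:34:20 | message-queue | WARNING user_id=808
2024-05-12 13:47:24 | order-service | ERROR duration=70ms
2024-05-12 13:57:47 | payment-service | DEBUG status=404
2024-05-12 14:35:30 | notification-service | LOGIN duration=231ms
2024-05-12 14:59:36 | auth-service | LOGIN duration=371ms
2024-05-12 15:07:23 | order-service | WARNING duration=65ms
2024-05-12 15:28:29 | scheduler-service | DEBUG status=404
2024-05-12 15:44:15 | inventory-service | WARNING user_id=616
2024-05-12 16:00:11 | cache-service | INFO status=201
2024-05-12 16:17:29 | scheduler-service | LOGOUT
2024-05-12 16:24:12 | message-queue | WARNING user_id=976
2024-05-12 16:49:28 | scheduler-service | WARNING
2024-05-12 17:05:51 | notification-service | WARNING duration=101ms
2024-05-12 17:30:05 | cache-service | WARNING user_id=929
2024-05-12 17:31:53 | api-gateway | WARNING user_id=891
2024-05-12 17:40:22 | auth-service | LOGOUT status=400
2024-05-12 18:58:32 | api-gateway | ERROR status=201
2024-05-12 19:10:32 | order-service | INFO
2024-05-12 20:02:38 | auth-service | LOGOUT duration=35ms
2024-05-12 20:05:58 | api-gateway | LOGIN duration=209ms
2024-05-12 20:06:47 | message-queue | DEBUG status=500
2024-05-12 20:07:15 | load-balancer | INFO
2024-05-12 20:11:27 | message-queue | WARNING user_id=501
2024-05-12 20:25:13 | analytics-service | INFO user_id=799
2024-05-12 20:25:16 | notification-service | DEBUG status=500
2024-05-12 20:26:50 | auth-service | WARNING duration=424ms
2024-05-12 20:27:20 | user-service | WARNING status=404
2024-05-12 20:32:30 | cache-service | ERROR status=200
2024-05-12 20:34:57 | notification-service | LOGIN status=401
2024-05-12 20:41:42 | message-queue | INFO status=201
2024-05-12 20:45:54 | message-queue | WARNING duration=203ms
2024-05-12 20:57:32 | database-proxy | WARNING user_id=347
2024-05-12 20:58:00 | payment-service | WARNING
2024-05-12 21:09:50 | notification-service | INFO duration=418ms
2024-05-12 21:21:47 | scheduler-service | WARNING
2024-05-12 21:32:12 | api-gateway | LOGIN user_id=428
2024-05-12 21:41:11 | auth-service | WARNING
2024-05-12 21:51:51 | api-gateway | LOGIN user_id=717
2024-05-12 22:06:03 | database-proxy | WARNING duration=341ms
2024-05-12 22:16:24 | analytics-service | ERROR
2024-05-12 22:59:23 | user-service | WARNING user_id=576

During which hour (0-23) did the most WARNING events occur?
20

To find the peak hour:

1. Group all WARNING events by hour
2. Count events in each hour
3. Find hour with maximum count
4. Peak hour: 20 (with 6 events)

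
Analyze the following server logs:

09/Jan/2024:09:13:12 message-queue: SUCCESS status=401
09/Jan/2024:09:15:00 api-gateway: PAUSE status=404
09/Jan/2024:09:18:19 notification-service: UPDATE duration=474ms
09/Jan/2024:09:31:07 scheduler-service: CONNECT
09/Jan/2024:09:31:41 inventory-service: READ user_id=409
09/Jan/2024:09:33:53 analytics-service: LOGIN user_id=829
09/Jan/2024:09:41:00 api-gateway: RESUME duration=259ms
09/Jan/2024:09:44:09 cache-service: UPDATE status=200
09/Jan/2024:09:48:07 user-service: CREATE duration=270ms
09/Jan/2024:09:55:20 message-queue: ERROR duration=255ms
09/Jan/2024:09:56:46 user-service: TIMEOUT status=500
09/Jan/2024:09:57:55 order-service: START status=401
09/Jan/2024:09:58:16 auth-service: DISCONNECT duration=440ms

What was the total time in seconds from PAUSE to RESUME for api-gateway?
1560

To calculate state duration:

1. Find PAUSE event for api-gateway: 09/Jan/2024:09:15:00
2. Find RESUME event for api-gateway: 09/Jan/2024:09:41:00
3. Calculate duration: 09/Jan/2024:09:41:00 - 09/Jan/2024:09:15:00 = 1560 seconds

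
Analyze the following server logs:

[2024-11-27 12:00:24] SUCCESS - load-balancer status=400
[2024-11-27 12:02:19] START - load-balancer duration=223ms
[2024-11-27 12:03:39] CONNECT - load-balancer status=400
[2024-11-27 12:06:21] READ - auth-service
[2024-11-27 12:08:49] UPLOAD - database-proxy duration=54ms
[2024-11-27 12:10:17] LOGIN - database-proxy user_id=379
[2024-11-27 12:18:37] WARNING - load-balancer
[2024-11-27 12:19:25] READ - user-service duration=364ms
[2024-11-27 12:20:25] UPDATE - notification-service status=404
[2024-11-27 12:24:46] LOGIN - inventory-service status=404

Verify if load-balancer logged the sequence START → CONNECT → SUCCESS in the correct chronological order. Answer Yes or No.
No

To verify sequence order:

1. Find all events in sequence START → CONNECT → SUCCESS for load-balancer
2. Extract their timestamps
3. Check if timestamps are in ascending order
4. Result: No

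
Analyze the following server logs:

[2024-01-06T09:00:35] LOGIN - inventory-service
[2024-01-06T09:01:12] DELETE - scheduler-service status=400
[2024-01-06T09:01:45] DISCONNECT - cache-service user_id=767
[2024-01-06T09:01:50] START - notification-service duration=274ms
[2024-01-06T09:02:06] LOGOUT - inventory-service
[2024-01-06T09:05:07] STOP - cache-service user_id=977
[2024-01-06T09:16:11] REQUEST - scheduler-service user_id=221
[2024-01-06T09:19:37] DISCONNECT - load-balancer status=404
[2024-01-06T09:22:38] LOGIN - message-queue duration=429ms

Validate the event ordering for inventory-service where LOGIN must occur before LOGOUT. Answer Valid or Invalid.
Valid

To validate ordering:

1. Required order: LOGIN → LOGOUT
2. Rule: LOGIN must occur before LOGOUT
3. Check actual order of events for inventory-service
4. Result: Valid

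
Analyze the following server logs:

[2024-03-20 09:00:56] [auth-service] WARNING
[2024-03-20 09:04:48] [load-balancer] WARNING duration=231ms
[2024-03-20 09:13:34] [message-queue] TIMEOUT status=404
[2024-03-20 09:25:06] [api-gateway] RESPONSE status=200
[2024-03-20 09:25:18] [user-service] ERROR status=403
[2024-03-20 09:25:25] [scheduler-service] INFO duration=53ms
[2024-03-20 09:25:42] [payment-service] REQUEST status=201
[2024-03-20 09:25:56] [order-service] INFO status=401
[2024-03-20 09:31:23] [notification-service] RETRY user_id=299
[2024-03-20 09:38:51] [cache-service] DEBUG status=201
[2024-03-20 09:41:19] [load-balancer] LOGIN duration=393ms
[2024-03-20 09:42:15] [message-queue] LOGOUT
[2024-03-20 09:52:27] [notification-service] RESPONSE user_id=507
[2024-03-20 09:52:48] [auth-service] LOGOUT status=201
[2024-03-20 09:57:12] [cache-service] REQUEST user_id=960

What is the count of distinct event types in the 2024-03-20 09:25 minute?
4

To count unique event types:

1. Filter events in the minute starting at 2024-03-20 09:25
2. Extract event types from matching entries
3. Count unique types: 4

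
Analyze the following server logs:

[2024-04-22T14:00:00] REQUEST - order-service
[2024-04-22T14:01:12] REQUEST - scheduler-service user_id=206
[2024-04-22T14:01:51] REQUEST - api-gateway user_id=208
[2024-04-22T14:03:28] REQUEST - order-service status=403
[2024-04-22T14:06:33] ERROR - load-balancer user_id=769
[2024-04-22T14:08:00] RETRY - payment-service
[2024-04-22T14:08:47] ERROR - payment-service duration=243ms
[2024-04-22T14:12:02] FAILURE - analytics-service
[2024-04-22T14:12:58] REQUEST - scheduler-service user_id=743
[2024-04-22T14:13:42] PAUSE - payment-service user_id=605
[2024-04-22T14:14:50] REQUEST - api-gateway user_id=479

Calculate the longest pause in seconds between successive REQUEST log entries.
570

To find the longest gap:

1. Extract all REQUEST events in chronological order
2. Calculate time differences between consecutive events
3. Find the maximum difference
4. Longest gap: 570 seconds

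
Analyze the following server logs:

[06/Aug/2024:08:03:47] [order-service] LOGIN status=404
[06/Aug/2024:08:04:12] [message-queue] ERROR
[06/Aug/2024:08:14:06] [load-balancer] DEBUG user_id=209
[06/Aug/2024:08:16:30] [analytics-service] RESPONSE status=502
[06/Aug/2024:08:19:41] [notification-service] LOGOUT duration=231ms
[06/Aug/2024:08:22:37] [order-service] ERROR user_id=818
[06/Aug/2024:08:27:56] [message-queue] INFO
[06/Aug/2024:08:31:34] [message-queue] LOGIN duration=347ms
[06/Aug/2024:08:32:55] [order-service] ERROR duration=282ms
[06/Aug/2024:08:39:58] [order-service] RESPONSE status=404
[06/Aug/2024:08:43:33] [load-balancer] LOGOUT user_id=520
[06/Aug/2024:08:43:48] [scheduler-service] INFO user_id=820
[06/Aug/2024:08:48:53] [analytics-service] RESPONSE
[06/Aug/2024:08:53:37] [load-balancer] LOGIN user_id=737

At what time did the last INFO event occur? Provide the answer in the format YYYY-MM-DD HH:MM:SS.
2024-08-06 08:43:48

To find the last event:

1. Filter for all INFO events
2. Sort by timestamp
3. Select the last one
4. Timestamp: 2024-08-06 08:43:48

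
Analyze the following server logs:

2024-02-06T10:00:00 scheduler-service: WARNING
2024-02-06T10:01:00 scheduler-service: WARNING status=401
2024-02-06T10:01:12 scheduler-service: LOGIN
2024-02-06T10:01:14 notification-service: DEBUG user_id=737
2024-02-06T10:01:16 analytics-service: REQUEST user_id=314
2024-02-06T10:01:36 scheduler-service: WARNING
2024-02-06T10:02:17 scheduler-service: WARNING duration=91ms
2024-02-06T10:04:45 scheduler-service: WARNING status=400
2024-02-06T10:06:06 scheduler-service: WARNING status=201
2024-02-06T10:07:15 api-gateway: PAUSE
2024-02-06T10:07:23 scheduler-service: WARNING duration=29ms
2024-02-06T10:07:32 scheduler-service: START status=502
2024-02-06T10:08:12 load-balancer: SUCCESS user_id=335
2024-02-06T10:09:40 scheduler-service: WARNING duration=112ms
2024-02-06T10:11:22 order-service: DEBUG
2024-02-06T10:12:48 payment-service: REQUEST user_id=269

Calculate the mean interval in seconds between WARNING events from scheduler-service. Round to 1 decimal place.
82.9

To calculate average interval:

1. Find all WARNING events for scheduler-service in order
2. Calculate time gaps between consecutive events
3. Compute mean of gaps: 580 / 7 = 82.9 seconds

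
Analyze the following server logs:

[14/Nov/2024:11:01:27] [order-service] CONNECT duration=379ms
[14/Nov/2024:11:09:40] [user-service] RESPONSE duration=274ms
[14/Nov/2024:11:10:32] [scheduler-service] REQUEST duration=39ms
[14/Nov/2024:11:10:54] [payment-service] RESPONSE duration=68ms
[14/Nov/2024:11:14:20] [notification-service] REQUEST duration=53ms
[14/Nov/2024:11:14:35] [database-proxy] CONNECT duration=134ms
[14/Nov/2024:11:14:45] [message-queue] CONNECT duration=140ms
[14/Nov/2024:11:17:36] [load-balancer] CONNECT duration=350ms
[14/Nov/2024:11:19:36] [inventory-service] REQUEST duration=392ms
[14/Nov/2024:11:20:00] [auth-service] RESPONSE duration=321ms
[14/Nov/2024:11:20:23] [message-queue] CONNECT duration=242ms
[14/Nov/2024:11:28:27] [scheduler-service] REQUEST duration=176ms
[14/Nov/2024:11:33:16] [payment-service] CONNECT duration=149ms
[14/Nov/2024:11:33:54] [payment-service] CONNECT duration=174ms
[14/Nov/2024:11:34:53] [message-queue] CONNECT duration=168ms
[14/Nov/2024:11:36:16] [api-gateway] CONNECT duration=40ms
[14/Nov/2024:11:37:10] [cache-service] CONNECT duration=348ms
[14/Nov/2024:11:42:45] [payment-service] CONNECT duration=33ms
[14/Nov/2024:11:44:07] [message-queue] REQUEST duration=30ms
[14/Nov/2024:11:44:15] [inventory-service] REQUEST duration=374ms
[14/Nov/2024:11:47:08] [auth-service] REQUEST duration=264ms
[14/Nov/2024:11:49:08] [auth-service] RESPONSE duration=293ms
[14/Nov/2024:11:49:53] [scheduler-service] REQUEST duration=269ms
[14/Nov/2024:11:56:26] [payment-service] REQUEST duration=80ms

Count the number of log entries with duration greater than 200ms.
11

To count timeouts:

1. Threshold: 200ms
2. Extract duration from each log entry
3. Count entries where duration > 200
4. Timeout count: 11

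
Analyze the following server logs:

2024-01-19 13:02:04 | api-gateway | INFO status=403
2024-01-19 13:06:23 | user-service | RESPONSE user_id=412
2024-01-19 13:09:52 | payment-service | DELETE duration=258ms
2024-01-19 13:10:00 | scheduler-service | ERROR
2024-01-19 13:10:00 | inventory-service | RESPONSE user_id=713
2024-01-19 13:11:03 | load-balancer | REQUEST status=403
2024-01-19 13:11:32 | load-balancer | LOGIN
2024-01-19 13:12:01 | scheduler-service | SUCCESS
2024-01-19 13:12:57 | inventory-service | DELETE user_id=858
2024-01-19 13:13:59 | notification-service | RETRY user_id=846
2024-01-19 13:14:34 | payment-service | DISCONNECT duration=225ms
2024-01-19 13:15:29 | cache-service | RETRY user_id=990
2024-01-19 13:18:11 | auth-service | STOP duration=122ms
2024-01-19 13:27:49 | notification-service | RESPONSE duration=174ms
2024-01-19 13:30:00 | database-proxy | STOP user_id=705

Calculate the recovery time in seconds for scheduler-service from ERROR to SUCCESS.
121

To calculate recovery time:

1. Find ERROR event for scheduler-service: 2024-01-19 13:10:00
2. Find next SUCCESS event for scheduler-service: 2024-01-19 13:12:01
3. Recovery time: 2024-01-19 13:12:01 - 2024-01-19 13:10:00 = 121 seconds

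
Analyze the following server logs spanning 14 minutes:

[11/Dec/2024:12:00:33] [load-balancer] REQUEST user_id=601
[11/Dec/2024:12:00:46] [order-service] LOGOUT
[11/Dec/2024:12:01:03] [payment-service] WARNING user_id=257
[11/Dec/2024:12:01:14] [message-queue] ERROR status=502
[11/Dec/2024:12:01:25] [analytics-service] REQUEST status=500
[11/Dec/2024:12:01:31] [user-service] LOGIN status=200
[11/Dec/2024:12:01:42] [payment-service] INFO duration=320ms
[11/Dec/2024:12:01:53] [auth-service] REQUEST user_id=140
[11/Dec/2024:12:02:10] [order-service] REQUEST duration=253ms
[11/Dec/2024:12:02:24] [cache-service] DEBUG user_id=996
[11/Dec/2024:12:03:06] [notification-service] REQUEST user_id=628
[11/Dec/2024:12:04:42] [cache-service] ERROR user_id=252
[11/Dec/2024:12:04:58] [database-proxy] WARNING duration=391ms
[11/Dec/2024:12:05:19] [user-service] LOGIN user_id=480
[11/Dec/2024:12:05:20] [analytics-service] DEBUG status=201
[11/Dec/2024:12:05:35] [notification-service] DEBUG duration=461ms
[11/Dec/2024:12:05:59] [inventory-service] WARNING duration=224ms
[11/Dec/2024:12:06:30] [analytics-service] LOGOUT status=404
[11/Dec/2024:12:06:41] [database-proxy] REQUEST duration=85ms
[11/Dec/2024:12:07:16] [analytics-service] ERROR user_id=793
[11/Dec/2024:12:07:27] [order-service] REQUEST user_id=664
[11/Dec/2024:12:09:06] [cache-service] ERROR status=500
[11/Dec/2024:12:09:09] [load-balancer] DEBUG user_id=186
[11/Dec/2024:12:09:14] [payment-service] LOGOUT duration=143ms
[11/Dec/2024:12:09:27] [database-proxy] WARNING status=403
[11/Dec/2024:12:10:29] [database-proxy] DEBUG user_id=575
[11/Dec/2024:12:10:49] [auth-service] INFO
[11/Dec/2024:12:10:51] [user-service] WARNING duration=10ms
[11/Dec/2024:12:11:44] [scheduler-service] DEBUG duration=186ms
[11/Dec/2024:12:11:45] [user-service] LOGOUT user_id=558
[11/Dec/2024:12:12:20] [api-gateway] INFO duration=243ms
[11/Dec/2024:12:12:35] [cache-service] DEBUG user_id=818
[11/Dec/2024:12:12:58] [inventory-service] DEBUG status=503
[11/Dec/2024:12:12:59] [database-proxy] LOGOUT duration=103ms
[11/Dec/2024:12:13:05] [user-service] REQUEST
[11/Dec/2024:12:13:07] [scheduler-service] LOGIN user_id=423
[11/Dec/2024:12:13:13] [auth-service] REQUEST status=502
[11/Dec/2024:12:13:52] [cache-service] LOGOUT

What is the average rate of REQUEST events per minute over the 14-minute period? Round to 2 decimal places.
0.64

To calculate the rate:

1. Count total REQUEST events: 9
2. Total time period: 14 minutes
3. Rate = 9 / 14 = 0.64 events per minute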